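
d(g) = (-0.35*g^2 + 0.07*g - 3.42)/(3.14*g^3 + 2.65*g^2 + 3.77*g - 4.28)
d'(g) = (0.07 - 0.7*g)/(3.14*g^3 + 2.65*g^2 + 3.77*g - 4.28) + (-9.42*g^2 - 5.3*g - 3.77)*(-0.35*g^2 + 0.07*g - 3.42)/(3.14*g^3 + 2.65*g^2 + 3.77*g - 4.28)^2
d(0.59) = 7.17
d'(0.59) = 150.07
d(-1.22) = 0.38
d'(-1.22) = 0.32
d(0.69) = -5.76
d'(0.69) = 110.95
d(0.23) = 1.06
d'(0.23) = 1.82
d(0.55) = 3.95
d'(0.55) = 43.06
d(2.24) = -0.10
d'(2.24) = 0.09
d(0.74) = -2.89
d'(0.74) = 29.71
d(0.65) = -23.11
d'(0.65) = 1694.22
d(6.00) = -0.02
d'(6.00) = 0.00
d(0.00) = 0.80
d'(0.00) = 0.69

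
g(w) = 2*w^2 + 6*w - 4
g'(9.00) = 42.00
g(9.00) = 212.00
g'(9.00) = 42.00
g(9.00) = 212.00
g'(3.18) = 18.72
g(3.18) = 35.30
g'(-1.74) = -0.96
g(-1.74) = -8.38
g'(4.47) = 23.88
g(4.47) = 62.78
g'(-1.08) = 1.68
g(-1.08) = -8.15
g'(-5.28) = -15.12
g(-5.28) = 20.08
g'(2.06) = 14.24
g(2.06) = 16.85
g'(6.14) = 30.56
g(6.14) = 108.24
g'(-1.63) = -0.52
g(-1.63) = -8.47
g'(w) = 4*w + 6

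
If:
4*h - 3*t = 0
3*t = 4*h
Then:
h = 3*t/4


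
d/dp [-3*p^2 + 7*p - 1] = 7 - 6*p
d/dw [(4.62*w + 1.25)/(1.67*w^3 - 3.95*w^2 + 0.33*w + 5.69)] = (-15.4308*w^3 + 11.9865*w^2 + 9.875*w + 25.8753)/(2.7889*w^6 - 13.193*w^5 + 16.7047*w^4 + 16.3976*w^3 - 44.8421*w^2 + 3.7554*w + 32.3761)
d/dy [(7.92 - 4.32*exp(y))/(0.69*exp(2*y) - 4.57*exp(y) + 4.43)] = (2.9808*exp(2*y) - 10.9296*exp(y) + 17.0568)*exp(y)/(0.4761*exp(4*y) - 6.3066*exp(3*y) + 26.9983*exp(2*y) - 40.4902*exp(y) + 19.6249)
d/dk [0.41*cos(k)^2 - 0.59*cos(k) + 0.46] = (0.59 - 0.82*cos(k))*sin(k)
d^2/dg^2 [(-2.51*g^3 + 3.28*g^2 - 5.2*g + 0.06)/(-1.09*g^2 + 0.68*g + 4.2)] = (3.5527136788005e-15*g^5 - 7.105427357601e-15*g^4 + 32.796776*g^3 - 47.511396*g^2 + 408.758832*g - 146.025648)/(1.295029*g^6 - 2.423724*g^5 - 13.458012*g^4 + 18.363808*g^3 + 51.85656*g^2 - 35.9856*g - 74.088)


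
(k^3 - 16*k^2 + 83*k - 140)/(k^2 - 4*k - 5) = (k^2 - 11*k + 28)/(k + 1)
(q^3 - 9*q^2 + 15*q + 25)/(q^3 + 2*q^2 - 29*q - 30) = (q - 5)/(q + 6)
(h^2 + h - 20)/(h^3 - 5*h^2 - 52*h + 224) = (h + 5)/(h^2 - h - 56)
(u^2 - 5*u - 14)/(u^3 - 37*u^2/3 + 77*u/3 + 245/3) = 3*(u + 2)/(3*u^2 - 16*u - 35)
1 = 1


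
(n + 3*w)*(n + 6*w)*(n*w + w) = n^3*w + 9*n^2*w^2 + n^2*w + 18*n*w^3 + 9*n*w^2 + 18*w^3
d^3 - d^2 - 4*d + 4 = (d - 2)*(d - 1)*(d + 2)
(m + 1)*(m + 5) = m^2 + 6*m + 5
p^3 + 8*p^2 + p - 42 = (p - 2)*(p + 3)*(p + 7)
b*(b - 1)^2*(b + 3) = b^4 + b^3 - 5*b^2 + 3*b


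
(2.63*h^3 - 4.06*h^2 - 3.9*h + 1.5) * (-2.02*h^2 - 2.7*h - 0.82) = -5.3126*h^5 + 1.1002*h^4 + 16.6834*h^3 + 10.8292*h^2 - 0.852000000000001*h - 1.23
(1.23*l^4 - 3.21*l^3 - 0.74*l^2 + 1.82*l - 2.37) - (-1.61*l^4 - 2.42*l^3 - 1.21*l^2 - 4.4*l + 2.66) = 2.84*l^4 - 0.79*l^3 + 0.47*l^2 + 6.22*l - 5.03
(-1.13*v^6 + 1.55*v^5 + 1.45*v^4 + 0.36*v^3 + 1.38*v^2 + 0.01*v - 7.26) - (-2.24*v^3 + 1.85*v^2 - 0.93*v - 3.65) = -1.13*v^6 + 1.55*v^5 + 1.45*v^4 + 2.6*v^3 - 0.47*v^2 + 0.94*v - 3.61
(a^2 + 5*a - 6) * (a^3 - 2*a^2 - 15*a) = a^5 + 3*a^4 - 31*a^3 - 63*a^2 + 90*a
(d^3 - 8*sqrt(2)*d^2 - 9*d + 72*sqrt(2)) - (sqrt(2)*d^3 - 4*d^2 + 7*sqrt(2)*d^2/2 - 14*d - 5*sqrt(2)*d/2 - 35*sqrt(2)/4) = -sqrt(2)*d^3 + d^3 - 23*sqrt(2)*d^2/2 + 4*d^2 + 5*sqrt(2)*d/2 + 5*d + 323*sqrt(2)/4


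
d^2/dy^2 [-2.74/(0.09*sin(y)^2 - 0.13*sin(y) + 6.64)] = (0.088776*sin(y)^4 - 0.096174*sin(y)^3 - 6.636554*sin(y)^2 + 2.557516*sin(y) + 3.182236)/(0.09*sin(y)^2 - 0.13*sin(y) + 6.64)^3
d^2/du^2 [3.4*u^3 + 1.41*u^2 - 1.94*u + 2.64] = 20.4*u + 2.82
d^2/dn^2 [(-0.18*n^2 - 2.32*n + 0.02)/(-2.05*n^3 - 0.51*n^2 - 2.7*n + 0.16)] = (1.5129*n^6 + 58.4988*n^5 + 7.56696*n^4 - 24.479256*n^3 + 8.52423599999999*n^2 + 0.931272*n + 1.718832)/(8.615125*n^9 + 6.429825*n^8 + 35.639865*n^7 + 15.052551*n^6 + 45.93663*n^5 + 5.715252*n^4 + 18.51852*n^3 - 3.460032*n^2 + 0.20736*n - 0.004096)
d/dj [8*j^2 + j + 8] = 16*j + 1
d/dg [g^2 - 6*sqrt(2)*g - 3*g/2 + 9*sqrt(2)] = 2*g - 6*sqrt(2) - 3/2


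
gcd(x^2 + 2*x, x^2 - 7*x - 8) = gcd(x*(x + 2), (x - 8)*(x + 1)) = 1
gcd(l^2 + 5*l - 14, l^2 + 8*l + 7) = l + 7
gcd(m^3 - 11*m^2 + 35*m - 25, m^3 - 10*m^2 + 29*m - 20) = m^2 - 6*m + 5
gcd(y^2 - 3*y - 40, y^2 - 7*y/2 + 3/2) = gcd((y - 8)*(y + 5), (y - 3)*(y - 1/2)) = 1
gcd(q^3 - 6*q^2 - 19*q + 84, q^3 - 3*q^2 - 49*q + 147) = q^2 - 10*q + 21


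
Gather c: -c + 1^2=1 - c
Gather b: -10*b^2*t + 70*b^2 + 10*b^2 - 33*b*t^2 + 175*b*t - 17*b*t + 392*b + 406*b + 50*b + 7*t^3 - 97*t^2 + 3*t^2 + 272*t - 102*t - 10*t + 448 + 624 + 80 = b^2*(80 - 10*t) + b*(-33*t^2 + 158*t + 848) + 7*t^3 - 94*t^2 + 160*t + 1152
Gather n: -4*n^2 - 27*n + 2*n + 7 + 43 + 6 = -4*n^2 - 25*n + 56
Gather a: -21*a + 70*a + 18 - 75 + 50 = 49*a - 7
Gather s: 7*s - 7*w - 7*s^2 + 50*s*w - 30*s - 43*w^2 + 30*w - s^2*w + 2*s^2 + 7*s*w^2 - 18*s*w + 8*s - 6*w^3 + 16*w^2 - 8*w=s^2*(-w - 5) + s*(7*w^2 + 32*w - 15) - 6*w^3 - 27*w^2 + 15*w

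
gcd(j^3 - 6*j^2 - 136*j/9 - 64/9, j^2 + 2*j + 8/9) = j^2 + 2*j + 8/9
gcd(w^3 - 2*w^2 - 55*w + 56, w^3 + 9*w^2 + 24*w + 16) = 1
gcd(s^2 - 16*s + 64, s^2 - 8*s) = s - 8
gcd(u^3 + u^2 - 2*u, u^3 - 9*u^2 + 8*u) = u^2 - u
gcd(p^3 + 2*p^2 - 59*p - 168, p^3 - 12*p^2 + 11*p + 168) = p^2 - 5*p - 24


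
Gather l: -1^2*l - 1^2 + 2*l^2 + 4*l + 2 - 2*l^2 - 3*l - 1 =0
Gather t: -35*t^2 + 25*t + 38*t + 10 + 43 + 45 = -35*t^2 + 63*t + 98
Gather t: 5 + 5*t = 5*t + 5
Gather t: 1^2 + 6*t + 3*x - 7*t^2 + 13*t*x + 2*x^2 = -7*t^2 + t*(13*x + 6) + 2*x^2 + 3*x + 1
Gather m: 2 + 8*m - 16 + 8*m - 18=16*m - 32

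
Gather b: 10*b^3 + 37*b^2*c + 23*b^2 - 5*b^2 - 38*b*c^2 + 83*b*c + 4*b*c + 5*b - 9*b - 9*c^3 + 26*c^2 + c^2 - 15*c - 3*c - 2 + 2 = 10*b^3 + b^2*(37*c + 18) + b*(-38*c^2 + 87*c - 4) - 9*c^3 + 27*c^2 - 18*c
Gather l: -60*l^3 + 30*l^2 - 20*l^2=-60*l^3 + 10*l^2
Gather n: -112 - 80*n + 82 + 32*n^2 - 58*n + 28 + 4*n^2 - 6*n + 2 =36*n^2 - 144*n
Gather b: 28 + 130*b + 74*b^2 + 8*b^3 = 8*b^3 + 74*b^2 + 130*b + 28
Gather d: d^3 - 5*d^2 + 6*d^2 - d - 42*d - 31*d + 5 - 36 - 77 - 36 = d^3 + d^2 - 74*d - 144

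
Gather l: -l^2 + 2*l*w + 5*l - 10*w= -l^2 + l*(2*w + 5) - 10*w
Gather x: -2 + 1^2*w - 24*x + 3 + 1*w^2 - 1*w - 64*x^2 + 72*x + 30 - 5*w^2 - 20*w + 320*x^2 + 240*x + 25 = -4*w^2 - 20*w + 256*x^2 + 288*x + 56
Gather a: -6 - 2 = -8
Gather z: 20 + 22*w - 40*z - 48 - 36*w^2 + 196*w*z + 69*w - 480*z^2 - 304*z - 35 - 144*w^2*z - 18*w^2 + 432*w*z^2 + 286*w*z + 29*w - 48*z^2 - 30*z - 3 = -54*w^2 + 120*w + z^2*(432*w - 528) + z*(-144*w^2 + 482*w - 374) - 66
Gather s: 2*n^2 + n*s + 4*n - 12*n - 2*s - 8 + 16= 2*n^2 - 8*n + s*(n - 2) + 8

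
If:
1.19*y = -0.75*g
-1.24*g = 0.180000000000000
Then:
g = -0.15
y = 0.09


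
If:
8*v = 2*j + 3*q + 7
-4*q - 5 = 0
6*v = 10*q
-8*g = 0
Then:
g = 0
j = -239/24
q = -5/4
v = -25/12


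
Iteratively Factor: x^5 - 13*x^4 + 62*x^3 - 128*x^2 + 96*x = (x - 2)*(x^4 - 11*x^3 + 40*x^2 - 48*x) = x*(x - 2)*(x^3 - 11*x^2 + 40*x - 48) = x*(x - 3)*(x - 2)*(x^2 - 8*x + 16) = x*(x - 4)*(x - 3)*(x - 2)*(x - 4)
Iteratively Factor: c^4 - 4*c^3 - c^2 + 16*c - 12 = (c + 2)*(c^3 - 6*c^2 + 11*c - 6) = (c - 2)*(c + 2)*(c^2 - 4*c + 3) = (c - 2)*(c - 1)*(c + 2)*(c - 3)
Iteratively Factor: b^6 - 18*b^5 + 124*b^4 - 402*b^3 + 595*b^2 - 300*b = (b - 4)*(b^5 - 14*b^4 + 68*b^3 - 130*b^2 + 75*b) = (b - 4)*(b - 3)*(b^4 - 11*b^3 + 35*b^2 - 25*b) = (b - 5)*(b - 4)*(b - 3)*(b^3 - 6*b^2 + 5*b) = (b - 5)^2*(b - 4)*(b - 3)*(b^2 - b) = (b - 5)^2*(b - 4)*(b - 3)*(b - 1)*(b)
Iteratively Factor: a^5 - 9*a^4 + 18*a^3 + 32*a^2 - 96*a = (a)*(a^4 - 9*a^3 + 18*a^2 + 32*a - 96) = a*(a - 3)*(a^3 - 6*a^2 + 32) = a*(a - 4)*(a - 3)*(a^2 - 2*a - 8) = a*(a - 4)^2*(a - 3)*(a + 2)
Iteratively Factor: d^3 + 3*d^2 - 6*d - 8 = (d + 4)*(d^2 - d - 2) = (d + 1)*(d + 4)*(d - 2)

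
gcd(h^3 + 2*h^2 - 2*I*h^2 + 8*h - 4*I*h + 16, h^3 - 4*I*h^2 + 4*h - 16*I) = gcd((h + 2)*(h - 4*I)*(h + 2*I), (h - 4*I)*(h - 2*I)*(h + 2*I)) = h^2 - 2*I*h + 8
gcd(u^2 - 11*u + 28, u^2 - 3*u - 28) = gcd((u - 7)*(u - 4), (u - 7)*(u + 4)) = u - 7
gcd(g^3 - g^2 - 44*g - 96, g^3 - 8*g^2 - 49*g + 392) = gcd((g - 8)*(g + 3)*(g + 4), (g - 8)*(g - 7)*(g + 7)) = g - 8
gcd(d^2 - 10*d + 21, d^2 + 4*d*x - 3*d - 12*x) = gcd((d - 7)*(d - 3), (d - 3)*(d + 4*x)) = d - 3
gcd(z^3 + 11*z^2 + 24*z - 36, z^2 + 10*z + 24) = z + 6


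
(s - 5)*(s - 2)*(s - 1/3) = s^3 - 22*s^2/3 + 37*s/3 - 10/3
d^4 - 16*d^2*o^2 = d^2*(d - 4*o)*(d + 4*o)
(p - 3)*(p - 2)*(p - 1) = p^3 - 6*p^2 + 11*p - 6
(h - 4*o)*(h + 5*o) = h^2 + h*o - 20*o^2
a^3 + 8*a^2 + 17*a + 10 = (a + 1)*(a + 2)*(a + 5)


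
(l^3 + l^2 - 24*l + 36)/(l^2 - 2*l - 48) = (l^2 - 5*l + 6)/(l - 8)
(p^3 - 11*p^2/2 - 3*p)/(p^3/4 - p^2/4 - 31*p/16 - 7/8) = 8*p*(p - 6)/(2*p^2 - 3*p - 14)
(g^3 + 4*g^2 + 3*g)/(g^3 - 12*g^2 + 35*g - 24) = g*(g^2 + 4*g + 3)/(g^3 - 12*g^2 + 35*g - 24)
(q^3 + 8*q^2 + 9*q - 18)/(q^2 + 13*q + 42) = (q^2 + 2*q - 3)/(q + 7)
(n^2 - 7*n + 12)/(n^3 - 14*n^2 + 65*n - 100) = (n - 3)/(n^2 - 10*n + 25)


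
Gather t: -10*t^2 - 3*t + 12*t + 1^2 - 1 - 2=-10*t^2 + 9*t - 2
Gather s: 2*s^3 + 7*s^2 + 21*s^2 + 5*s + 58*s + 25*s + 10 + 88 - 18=2*s^3 + 28*s^2 + 88*s + 80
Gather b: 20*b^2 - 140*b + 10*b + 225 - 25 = 20*b^2 - 130*b + 200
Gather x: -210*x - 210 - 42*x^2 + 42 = -42*x^2 - 210*x - 168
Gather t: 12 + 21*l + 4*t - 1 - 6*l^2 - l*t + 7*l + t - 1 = -6*l^2 + 28*l + t*(5 - l) + 10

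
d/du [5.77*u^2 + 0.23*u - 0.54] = 11.54*u + 0.23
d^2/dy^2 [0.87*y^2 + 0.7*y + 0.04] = 1.74000000000000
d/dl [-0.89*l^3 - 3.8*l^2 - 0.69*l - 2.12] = -2.67*l^2 - 7.6*l - 0.69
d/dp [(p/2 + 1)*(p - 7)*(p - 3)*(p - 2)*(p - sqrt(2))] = 5*p^4/2 - 20*p^3 - 2*sqrt(2)*p^3 + 15*sqrt(2)*p^2 + 51*p^2/2 - 17*sqrt(2)*p + 40*p - 42 - 20*sqrt(2)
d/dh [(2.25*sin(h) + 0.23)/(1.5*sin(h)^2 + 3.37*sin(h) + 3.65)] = (-3.375*sin(h)^2 - 0.69*sin(h) + 7.4374)*cos(h)/(2.25*sin(h)^4 + 10.11*sin(h)^3 + 22.3069*sin(h)^2 + 24.601*sin(h) + 13.3225)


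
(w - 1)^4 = w^4 - 4*w^3 + 6*w^2 - 4*w + 1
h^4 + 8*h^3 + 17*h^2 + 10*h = h*(h + 1)*(h + 2)*(h + 5)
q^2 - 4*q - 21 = (q - 7)*(q + 3)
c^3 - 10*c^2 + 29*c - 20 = (c - 5)*(c - 4)*(c - 1)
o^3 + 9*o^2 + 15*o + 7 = (o + 1)^2*(o + 7)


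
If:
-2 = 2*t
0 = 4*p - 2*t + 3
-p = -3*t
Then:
No Solution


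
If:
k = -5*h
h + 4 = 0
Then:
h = -4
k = 20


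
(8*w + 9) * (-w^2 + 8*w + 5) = -8*w^3 + 55*w^2 + 112*w + 45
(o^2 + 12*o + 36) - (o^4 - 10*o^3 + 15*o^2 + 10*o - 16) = -o^4 + 10*o^3 - 14*o^2 + 2*o + 52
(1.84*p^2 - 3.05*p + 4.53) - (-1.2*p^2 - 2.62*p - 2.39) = 3.04*p^2 - 0.43*p + 6.92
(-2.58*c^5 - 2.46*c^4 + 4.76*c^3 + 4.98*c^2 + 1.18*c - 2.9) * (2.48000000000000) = -6.3984*c^5 - 6.1008*c^4 + 11.8048*c^3 + 12.3504*c^2 + 2.9264*c - 7.192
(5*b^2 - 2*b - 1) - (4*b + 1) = 5*b^2 - 6*b - 2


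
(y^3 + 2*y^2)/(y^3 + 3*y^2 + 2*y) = y/(y + 1)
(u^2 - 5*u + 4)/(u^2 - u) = (u - 4)/u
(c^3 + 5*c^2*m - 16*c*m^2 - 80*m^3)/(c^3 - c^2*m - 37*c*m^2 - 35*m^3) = (c^2 - 16*m^2)/(c^2 - 6*c*m - 7*m^2)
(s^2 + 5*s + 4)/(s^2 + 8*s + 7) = (s + 4)/(s + 7)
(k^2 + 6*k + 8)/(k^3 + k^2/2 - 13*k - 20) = 2*(k + 4)/(2*k^2 - 3*k - 20)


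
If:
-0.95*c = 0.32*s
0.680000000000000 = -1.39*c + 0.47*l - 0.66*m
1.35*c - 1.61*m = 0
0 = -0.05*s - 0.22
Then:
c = 1.48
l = 7.58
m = 1.24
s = -4.40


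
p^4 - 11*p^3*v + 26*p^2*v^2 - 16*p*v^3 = p*(p - 8*v)*(p - 2*v)*(p - v)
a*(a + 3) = a^2 + 3*a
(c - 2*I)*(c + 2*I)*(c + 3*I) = c^3 + 3*I*c^2 + 4*c + 12*I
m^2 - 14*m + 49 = (m - 7)^2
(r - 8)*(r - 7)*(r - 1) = r^3 - 16*r^2 + 71*r - 56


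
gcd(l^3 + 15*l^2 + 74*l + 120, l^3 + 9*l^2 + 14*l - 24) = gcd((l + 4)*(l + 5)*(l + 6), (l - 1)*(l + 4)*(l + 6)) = l^2 + 10*l + 24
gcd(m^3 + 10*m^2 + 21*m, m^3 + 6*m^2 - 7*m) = m^2 + 7*m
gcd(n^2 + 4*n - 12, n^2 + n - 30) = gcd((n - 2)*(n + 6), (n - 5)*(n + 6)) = n + 6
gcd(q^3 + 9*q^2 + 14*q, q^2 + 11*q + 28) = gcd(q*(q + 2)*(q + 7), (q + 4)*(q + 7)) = q + 7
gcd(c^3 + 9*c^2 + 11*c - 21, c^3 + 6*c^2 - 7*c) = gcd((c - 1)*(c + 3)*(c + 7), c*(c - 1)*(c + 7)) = c^2 + 6*c - 7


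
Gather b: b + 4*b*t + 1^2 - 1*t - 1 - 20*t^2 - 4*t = b*(4*t + 1) - 20*t^2 - 5*t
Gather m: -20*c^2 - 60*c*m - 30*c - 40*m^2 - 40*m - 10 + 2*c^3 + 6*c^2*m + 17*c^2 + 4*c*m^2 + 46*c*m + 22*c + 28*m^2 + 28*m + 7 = 2*c^3 - 3*c^2 - 8*c + m^2*(4*c - 12) + m*(6*c^2 - 14*c - 12) - 3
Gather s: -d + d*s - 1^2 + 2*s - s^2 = -d - s^2 + s*(d + 2) - 1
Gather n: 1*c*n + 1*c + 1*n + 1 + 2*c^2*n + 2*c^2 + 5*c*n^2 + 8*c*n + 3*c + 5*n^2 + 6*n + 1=2*c^2 + 4*c + n^2*(5*c + 5) + n*(2*c^2 + 9*c + 7) + 2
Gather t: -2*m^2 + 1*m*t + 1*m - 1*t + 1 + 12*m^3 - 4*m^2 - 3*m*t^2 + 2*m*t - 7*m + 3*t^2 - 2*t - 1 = 12*m^3 - 6*m^2 - 6*m + t^2*(3 - 3*m) + t*(3*m - 3)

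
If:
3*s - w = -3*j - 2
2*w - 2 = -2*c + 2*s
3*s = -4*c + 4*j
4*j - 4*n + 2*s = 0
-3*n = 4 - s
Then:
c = -57/7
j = -18/7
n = 8/7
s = 52/7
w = 116/7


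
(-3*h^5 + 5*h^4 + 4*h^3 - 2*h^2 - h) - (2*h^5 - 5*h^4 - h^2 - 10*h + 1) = -5*h^5 + 10*h^4 + 4*h^3 - h^2 + 9*h - 1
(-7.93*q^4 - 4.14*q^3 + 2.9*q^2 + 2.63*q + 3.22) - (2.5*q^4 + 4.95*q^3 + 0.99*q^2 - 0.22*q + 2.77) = -10.43*q^4 - 9.09*q^3 + 1.91*q^2 + 2.85*q + 0.45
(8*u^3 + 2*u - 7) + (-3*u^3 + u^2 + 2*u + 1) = 5*u^3 + u^2 + 4*u - 6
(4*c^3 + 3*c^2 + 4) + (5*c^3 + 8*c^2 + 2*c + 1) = 9*c^3 + 11*c^2 + 2*c + 5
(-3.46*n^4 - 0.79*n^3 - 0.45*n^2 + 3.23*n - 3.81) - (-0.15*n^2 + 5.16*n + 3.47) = -3.46*n^4 - 0.79*n^3 - 0.3*n^2 - 1.93*n - 7.28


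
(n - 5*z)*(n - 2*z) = n^2 - 7*n*z + 10*z^2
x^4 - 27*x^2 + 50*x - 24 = (x - 4)*(x - 1)^2*(x + 6)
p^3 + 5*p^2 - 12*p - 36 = (p - 3)*(p + 2)*(p + 6)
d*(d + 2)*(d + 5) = d^3 + 7*d^2 + 10*d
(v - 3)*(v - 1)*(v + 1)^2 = v^4 - 2*v^3 - 4*v^2 + 2*v + 3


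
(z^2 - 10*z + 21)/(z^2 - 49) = (z - 3)/(z + 7)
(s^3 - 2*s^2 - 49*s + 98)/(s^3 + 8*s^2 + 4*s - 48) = (s^2 - 49)/(s^2 + 10*s + 24)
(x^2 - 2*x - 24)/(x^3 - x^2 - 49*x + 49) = (x^2 - 2*x - 24)/(x^3 - x^2 - 49*x + 49)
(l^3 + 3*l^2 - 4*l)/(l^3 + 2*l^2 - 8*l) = (l - 1)/(l - 2)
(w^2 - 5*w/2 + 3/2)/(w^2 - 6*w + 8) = (2*w^2 - 5*w + 3)/(2*(w^2 - 6*w + 8))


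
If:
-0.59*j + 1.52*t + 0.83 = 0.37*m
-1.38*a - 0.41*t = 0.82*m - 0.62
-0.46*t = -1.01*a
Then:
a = 0.455445544554455*t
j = 3.37050536388901*t + 0.932616783794957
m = 0.75609756097561 - 1.2664815262014*t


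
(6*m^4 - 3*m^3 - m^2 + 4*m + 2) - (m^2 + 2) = 6*m^4 - 3*m^3 - 2*m^2 + 4*m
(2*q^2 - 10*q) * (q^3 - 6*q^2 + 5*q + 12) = 2*q^5 - 22*q^4 + 70*q^3 - 26*q^2 - 120*q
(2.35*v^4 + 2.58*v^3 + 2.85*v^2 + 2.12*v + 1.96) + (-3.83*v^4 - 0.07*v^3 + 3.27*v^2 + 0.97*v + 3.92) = -1.48*v^4 + 2.51*v^3 + 6.12*v^2 + 3.09*v + 5.88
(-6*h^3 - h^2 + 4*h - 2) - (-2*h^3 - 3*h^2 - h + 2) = -4*h^3 + 2*h^2 + 5*h - 4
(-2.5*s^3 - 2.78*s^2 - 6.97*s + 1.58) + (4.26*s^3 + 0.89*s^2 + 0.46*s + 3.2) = 1.76*s^3 - 1.89*s^2 - 6.51*s + 4.78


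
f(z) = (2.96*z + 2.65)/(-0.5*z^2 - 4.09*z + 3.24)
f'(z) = (1.0*z + 4.09)*(2.96*z + 2.65)/(-0.5*z^2 - 4.09*z + 3.24)^2 + 2.96/(-0.5*z^2 - 4.09*z + 3.24)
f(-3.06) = -0.58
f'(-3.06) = 0.21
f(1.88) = -1.32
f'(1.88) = 0.79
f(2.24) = -1.10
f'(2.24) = 0.48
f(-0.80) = 0.05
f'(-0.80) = 0.50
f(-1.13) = -0.10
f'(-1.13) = 0.37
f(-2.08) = -0.37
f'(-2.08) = 0.23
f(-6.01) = -1.55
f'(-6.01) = 0.61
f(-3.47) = -0.67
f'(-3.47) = 0.22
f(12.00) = -0.32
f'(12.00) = 0.02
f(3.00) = -0.85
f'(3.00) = 0.23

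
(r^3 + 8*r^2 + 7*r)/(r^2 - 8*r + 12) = r*(r^2 + 8*r + 7)/(r^2 - 8*r + 12)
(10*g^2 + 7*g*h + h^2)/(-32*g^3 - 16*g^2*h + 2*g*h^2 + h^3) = (-5*g - h)/(16*g^2 - h^2)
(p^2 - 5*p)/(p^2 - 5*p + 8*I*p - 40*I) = p/(p + 8*I)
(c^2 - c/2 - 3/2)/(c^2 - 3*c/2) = (c + 1)/c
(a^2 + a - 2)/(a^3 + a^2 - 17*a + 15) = (a + 2)/(a^2 + 2*a - 15)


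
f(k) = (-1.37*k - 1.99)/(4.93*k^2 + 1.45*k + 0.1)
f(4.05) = -0.09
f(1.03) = -0.50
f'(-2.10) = -0.02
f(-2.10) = 0.05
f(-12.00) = 0.02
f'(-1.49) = -0.15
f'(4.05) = 0.03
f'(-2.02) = -0.03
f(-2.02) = 0.04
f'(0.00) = 274.85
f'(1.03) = 0.65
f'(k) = (-9.86*k - 1.45)*(-1.37*k - 1.99)/(4.93*k^2 + 1.45*k + 0.1)^2 - 1.37/(4.93*k^2 + 1.45*k + 0.1)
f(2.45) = -0.16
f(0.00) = -19.90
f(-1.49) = 0.01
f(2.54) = -0.15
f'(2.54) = 0.08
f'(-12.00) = 0.00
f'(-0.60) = -6.53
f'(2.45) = 0.08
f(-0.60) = -1.16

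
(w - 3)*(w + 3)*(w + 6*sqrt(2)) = w^3 + 6*sqrt(2)*w^2 - 9*w - 54*sqrt(2)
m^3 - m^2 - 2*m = m*(m - 2)*(m + 1)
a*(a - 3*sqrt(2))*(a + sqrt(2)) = a^3 - 2*sqrt(2)*a^2 - 6*a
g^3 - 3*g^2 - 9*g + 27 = (g - 3)^2*(g + 3)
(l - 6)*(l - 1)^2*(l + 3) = l^4 - 5*l^3 - 11*l^2 + 33*l - 18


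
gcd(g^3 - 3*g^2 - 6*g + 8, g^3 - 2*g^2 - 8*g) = g^2 - 2*g - 8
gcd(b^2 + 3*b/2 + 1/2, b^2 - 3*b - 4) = b + 1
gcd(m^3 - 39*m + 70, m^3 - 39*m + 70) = m^3 - 39*m + 70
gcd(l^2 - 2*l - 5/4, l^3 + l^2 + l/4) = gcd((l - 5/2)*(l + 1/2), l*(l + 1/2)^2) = l + 1/2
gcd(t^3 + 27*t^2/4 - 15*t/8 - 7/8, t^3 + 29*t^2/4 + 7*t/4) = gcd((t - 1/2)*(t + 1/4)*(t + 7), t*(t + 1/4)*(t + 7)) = t^2 + 29*t/4 + 7/4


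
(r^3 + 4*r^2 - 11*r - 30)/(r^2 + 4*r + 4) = (r^2 + 2*r - 15)/(r + 2)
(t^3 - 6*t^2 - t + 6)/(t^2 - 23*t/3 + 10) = 3*(t^2 - 1)/(3*t - 5)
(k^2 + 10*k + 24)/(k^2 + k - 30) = (k + 4)/(k - 5)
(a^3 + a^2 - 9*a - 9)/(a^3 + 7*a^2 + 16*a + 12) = (a^2 - 2*a - 3)/(a^2 + 4*a + 4)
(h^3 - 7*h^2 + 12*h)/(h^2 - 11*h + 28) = h*(h - 3)/(h - 7)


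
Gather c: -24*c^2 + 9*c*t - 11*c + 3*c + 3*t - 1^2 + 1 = -24*c^2 + c*(9*t - 8) + 3*t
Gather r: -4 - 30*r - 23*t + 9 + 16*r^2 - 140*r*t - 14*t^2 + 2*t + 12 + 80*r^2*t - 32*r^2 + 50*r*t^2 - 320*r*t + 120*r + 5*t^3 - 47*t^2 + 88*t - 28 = r^2*(80*t - 16) + r*(50*t^2 - 460*t + 90) + 5*t^3 - 61*t^2 + 67*t - 11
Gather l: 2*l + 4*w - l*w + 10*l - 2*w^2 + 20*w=l*(12 - w) - 2*w^2 + 24*w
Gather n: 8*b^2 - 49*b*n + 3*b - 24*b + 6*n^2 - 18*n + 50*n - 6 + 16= 8*b^2 - 21*b + 6*n^2 + n*(32 - 49*b) + 10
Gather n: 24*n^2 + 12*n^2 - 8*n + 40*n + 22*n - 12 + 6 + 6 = 36*n^2 + 54*n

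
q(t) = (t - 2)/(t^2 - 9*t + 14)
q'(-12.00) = 0.00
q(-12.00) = -0.05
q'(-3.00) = -0.01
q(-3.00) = -0.10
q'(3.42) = -0.08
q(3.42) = -0.28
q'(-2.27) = -0.01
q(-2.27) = -0.11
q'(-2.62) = -0.01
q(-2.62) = -0.10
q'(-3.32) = -0.01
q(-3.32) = -0.10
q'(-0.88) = -0.02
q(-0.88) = -0.13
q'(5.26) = -0.33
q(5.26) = -0.57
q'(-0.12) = -0.02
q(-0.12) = -0.14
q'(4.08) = -0.12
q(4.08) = -0.34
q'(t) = (9 - 2*t)*(t - 2)/(t^2 - 9*t + 14)^2 + 1/(t^2 - 9*t + 14) = -1/(t^2 - 14*t + 49)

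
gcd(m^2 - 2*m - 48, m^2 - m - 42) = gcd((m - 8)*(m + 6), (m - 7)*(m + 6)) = m + 6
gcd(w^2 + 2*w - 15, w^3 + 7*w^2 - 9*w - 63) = w - 3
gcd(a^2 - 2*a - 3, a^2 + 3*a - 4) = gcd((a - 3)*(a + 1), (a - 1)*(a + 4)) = 1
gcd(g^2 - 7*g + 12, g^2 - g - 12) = g - 4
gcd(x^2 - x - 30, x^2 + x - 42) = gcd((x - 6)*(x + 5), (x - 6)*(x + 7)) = x - 6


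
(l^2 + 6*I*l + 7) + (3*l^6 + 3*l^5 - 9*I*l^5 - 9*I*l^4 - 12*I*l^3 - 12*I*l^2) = 3*l^6 + 3*l^5 - 9*I*l^5 - 9*I*l^4 - 12*I*l^3 + l^2 - 12*I*l^2 + 6*I*l + 7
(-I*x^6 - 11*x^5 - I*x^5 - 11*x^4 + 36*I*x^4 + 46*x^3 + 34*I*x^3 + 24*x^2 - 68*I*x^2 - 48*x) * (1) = -I*x^6 - 11*x^5 - I*x^5 - 11*x^4 + 36*I*x^4 + 46*x^3 + 34*I*x^3 + 24*x^2 - 68*I*x^2 - 48*x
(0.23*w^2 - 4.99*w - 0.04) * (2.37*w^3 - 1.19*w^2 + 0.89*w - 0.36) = 0.5451*w^5 - 12.1*w^4 + 6.048*w^3 - 4.4763*w^2 + 1.7608*w + 0.0144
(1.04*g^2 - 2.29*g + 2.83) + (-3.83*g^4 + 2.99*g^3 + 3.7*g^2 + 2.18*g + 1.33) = -3.83*g^4 + 2.99*g^3 + 4.74*g^2 - 0.11*g + 4.16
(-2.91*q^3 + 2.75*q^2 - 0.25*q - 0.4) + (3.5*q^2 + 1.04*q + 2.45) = -2.91*q^3 + 6.25*q^2 + 0.79*q + 2.05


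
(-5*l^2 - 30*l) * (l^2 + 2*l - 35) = -5*l^4 - 40*l^3 + 115*l^2 + 1050*l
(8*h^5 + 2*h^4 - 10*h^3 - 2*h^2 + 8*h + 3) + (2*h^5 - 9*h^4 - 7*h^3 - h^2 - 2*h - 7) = 10*h^5 - 7*h^4 - 17*h^3 - 3*h^2 + 6*h - 4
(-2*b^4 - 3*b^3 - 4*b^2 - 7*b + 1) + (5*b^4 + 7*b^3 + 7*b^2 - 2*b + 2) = 3*b^4 + 4*b^3 + 3*b^2 - 9*b + 3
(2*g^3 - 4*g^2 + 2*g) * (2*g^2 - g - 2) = 4*g^5 - 10*g^4 + 4*g^3 + 6*g^2 - 4*g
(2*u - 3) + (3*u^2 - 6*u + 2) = 3*u^2 - 4*u - 1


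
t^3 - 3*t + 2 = (t - 1)^2*(t + 2)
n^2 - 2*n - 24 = (n - 6)*(n + 4)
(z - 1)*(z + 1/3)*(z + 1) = z^3 + z^2/3 - z - 1/3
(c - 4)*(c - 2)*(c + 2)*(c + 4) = c^4 - 20*c^2 + 64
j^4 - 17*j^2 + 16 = (j - 4)*(j - 1)*(j + 1)*(j + 4)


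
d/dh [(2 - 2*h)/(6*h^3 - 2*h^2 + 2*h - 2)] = (-3*h^3 + h^2 - h + (h - 1)*(9*h^2 - 2*h + 1) + 1)/(3*h^3 - h^2 + h - 1)^2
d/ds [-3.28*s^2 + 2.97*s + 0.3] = 2.97 - 6.56*s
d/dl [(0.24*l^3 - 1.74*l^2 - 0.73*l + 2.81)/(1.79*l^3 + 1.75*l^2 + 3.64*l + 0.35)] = (3.5346*l^4 + 4.3606*l^3 - 19.8938*l^2 - 11.053*l - 10.4839)/(3.2041*l^6 + 6.265*l^5 + 16.0937*l^4 + 13.993*l^3 + 14.4746*l^2 + 2.548*l + 0.1225)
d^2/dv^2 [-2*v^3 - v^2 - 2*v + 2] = -12*v - 2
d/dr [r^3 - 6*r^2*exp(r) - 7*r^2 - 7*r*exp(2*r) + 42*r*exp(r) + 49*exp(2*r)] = -6*r^2*exp(r) + 3*r^2 - 14*r*exp(2*r) + 30*r*exp(r) - 14*r + 91*exp(2*r) + 42*exp(r)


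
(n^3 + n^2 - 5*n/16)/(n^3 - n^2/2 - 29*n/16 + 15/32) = 2*n/(2*n - 3)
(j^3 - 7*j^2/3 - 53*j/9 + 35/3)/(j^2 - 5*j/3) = j - 2/3 - 7/j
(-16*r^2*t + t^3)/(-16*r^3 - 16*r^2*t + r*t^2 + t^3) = t/(r + t)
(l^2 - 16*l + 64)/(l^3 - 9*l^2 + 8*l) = (l - 8)/(l*(l - 1))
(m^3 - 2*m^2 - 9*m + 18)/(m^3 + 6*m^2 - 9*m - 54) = (m - 2)/(m + 6)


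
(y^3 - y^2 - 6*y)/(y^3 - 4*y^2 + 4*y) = (y^2 - y - 6)/(y^2 - 4*y + 4)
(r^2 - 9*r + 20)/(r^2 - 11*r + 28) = (r - 5)/(r - 7)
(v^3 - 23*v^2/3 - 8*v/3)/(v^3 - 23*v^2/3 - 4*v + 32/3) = v*(3*v + 1)/(3*v^2 + v - 4)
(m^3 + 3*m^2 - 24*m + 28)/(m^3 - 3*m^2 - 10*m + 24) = (m^2 + 5*m - 14)/(m^2 - m - 12)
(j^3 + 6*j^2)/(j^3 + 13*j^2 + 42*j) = j/(j + 7)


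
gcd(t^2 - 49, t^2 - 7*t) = t - 7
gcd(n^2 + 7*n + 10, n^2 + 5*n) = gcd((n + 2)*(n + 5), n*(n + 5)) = n + 5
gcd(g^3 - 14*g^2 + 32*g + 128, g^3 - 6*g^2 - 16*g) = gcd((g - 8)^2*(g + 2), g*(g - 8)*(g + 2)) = g^2 - 6*g - 16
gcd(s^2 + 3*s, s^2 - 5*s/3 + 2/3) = 1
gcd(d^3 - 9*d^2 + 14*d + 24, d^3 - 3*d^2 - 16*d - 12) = d^2 - 5*d - 6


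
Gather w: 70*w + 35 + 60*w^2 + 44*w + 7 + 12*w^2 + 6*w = 72*w^2 + 120*w + 42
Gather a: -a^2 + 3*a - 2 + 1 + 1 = -a^2 + 3*a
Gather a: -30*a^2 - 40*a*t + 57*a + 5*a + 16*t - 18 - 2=-30*a^2 + a*(62 - 40*t) + 16*t - 20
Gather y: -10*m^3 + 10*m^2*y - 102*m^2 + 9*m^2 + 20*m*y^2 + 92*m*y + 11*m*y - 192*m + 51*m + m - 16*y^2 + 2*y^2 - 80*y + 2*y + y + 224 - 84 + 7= -10*m^3 - 93*m^2 - 140*m + y^2*(20*m - 14) + y*(10*m^2 + 103*m - 77) + 147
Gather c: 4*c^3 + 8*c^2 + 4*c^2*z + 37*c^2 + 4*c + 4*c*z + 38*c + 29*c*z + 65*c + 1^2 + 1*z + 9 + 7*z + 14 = 4*c^3 + c^2*(4*z + 45) + c*(33*z + 107) + 8*z + 24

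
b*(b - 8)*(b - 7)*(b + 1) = b^4 - 14*b^3 + 41*b^2 + 56*b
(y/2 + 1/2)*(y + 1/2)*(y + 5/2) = y^3/2 + 2*y^2 + 17*y/8 + 5/8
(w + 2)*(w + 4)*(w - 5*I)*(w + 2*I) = w^4 + 6*w^3 - 3*I*w^3 + 18*w^2 - 18*I*w^2 + 60*w - 24*I*w + 80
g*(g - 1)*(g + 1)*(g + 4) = g^4 + 4*g^3 - g^2 - 4*g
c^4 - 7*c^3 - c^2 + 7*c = c*(c - 7)*(c - 1)*(c + 1)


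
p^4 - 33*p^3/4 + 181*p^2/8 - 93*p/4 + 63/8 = (p - 7/2)*(p - 3)*(p - 1)*(p - 3/4)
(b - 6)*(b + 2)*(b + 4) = b^3 - 28*b - 48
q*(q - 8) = q^2 - 8*q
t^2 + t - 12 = (t - 3)*(t + 4)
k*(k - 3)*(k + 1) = k^3 - 2*k^2 - 3*k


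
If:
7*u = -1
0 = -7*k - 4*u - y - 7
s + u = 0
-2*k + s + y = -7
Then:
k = 5/63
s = 1/7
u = -1/7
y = -440/63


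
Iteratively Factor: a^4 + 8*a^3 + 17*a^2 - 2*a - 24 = (a + 2)*(a^3 + 6*a^2 + 5*a - 12) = (a + 2)*(a + 3)*(a^2 + 3*a - 4) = (a + 2)*(a + 3)*(a + 4)*(a - 1)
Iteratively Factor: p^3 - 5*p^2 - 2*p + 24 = (p + 2)*(p^2 - 7*p + 12) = (p - 4)*(p + 2)*(p - 3)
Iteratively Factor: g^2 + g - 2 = (g - 1)*(g + 2)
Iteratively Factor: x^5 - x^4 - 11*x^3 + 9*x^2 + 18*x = (x + 3)*(x^4 - 4*x^3 + x^2 + 6*x) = x*(x + 3)*(x^3 - 4*x^2 + x + 6) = x*(x + 1)*(x + 3)*(x^2 - 5*x + 6) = x*(x - 2)*(x + 1)*(x + 3)*(x - 3)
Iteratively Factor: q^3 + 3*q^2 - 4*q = (q - 1)*(q^2 + 4*q) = q*(q - 1)*(q + 4)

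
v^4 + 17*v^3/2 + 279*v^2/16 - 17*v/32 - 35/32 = (v - 1/4)*(v + 1/4)*(v + 7/2)*(v + 5)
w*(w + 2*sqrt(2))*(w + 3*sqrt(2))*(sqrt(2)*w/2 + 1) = sqrt(2)*w^4/2 + 6*w^3 + 11*sqrt(2)*w^2 + 12*w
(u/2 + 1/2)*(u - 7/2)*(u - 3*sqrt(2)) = u^3/2 - 3*sqrt(2)*u^2/2 - 5*u^2/4 - 7*u/4 + 15*sqrt(2)*u/4 + 21*sqrt(2)/4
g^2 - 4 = (g - 2)*(g + 2)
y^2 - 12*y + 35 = (y - 7)*(y - 5)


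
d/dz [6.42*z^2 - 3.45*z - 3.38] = 12.84*z - 3.45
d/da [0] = 0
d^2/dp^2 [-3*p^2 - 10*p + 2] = -6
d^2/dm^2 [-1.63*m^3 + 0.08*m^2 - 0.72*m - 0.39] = 0.16 - 9.78*m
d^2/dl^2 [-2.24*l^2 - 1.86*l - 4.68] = -4.48000000000000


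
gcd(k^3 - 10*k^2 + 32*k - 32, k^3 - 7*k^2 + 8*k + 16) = k^2 - 8*k + 16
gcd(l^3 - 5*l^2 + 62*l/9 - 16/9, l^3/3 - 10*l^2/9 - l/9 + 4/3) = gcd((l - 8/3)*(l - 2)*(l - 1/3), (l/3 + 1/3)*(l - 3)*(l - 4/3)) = 1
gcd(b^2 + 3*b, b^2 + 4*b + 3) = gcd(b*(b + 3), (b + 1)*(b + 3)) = b + 3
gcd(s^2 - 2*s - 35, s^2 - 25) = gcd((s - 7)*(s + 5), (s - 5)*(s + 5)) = s + 5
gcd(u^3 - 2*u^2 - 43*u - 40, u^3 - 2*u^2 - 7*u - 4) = u + 1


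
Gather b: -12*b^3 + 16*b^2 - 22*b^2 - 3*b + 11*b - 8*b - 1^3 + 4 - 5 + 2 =-12*b^3 - 6*b^2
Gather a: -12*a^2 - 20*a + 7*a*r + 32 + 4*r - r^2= -12*a^2 + a*(7*r - 20) - r^2 + 4*r + 32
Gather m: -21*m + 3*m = -18*m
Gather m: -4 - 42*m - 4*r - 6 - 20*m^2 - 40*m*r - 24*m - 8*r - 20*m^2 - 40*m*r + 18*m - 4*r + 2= -40*m^2 + m*(-80*r - 48) - 16*r - 8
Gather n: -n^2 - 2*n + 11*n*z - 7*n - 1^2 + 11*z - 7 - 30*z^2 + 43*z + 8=-n^2 + n*(11*z - 9) - 30*z^2 + 54*z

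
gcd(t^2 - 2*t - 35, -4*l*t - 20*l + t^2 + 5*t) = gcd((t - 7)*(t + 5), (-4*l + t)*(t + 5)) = t + 5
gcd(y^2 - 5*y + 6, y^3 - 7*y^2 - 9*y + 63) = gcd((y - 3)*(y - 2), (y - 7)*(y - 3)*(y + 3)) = y - 3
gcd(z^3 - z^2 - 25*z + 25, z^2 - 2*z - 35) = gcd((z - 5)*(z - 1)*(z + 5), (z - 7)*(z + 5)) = z + 5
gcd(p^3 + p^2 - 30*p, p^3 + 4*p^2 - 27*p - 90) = p^2 + p - 30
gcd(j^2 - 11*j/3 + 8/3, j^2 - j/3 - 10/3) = 1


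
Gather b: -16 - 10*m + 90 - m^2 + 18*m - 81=-m^2 + 8*m - 7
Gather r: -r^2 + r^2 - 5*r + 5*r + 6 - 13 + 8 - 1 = 0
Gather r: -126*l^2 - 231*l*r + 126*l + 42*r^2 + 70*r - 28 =-126*l^2 + 126*l + 42*r^2 + r*(70 - 231*l) - 28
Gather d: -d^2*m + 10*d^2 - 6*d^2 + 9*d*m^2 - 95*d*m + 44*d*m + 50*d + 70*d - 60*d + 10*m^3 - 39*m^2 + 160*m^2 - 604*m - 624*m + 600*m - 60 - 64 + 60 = d^2*(4 - m) + d*(9*m^2 - 51*m + 60) + 10*m^3 + 121*m^2 - 628*m - 64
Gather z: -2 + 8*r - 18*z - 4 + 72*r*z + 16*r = 24*r + z*(72*r - 18) - 6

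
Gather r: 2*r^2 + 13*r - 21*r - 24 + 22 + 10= 2*r^2 - 8*r + 8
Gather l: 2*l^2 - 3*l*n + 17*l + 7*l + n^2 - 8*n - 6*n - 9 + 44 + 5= 2*l^2 + l*(24 - 3*n) + n^2 - 14*n + 40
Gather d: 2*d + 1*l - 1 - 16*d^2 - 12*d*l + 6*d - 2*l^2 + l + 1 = -16*d^2 + d*(8 - 12*l) - 2*l^2 + 2*l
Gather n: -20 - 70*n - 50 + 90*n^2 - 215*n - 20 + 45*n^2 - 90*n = 135*n^2 - 375*n - 90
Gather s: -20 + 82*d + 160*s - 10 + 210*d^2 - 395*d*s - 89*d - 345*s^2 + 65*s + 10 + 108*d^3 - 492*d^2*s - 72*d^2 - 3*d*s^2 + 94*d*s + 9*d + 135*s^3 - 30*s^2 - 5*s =108*d^3 + 138*d^2 + 2*d + 135*s^3 + s^2*(-3*d - 375) + s*(-492*d^2 - 301*d + 220) - 20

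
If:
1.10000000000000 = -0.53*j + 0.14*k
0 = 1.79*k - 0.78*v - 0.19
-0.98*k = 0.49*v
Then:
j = -2.06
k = 0.06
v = -0.11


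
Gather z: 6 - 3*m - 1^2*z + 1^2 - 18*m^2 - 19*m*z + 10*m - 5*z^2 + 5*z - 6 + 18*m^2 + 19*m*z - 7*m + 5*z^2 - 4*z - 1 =0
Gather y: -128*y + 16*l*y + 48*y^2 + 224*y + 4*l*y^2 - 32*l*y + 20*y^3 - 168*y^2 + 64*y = 20*y^3 + y^2*(4*l - 120) + y*(160 - 16*l)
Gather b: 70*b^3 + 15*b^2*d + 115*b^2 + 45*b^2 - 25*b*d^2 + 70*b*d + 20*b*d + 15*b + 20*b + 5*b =70*b^3 + b^2*(15*d + 160) + b*(-25*d^2 + 90*d + 40)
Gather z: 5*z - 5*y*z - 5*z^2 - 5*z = -5*y*z - 5*z^2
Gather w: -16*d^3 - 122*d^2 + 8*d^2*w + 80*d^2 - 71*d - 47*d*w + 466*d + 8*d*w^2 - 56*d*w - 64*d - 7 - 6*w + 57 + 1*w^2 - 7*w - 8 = -16*d^3 - 42*d^2 + 331*d + w^2*(8*d + 1) + w*(8*d^2 - 103*d - 13) + 42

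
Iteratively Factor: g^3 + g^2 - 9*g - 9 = (g + 1)*(g^2 - 9) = (g + 1)*(g + 3)*(g - 3)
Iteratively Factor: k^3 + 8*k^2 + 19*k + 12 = (k + 4)*(k^2 + 4*k + 3) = (k + 3)*(k + 4)*(k + 1)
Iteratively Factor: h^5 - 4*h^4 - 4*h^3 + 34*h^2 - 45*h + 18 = (h - 3)*(h^4 - h^3 - 7*h^2 + 13*h - 6) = (h - 3)*(h + 3)*(h^3 - 4*h^2 + 5*h - 2) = (h - 3)*(h - 2)*(h + 3)*(h^2 - 2*h + 1) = (h - 3)*(h - 2)*(h - 1)*(h + 3)*(h - 1)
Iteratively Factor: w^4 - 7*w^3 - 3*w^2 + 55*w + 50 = (w - 5)*(w^3 - 2*w^2 - 13*w - 10) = (w - 5)*(w + 1)*(w^2 - 3*w - 10) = (w - 5)^2*(w + 1)*(w + 2)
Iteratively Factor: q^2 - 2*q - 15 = (q - 5)*(q + 3)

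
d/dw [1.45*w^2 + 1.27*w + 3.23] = 2.9*w + 1.27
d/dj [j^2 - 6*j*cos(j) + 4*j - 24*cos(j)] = 6*j*sin(j) + 2*j + 24*sin(j) - 6*cos(j) + 4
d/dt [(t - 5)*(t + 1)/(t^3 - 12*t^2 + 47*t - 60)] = (-t^2 - 2*t + 19)/(t^4 - 14*t^3 + 73*t^2 - 168*t + 144)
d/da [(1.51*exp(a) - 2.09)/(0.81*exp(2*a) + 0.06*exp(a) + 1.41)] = (-1.2231*exp(2*a) + 3.3858*exp(a) + 2.2545)*exp(a)/(0.6561*exp(4*a) + 0.0972*exp(3*a) + 2.2878*exp(2*a) + 0.1692*exp(a) + 1.9881)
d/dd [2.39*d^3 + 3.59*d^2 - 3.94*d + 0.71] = 7.17*d^2 + 7.18*d - 3.94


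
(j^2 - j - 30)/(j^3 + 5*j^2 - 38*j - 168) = (j + 5)/(j^2 + 11*j + 28)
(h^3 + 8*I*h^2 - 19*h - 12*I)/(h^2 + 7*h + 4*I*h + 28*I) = (h^2 + 4*I*h - 3)/(h + 7)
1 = 1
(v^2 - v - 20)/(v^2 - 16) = (v - 5)/(v - 4)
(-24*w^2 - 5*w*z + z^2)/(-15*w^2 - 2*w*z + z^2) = (-8*w + z)/(-5*w + z)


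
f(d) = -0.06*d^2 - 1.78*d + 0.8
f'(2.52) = -2.08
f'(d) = -0.12*d - 1.78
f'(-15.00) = 0.02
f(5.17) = -10.01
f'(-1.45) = -1.61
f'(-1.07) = -1.65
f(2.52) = -4.07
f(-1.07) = 2.64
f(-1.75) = 3.73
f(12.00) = -29.20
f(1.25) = -1.52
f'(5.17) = -2.40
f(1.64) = -2.28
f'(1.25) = -1.93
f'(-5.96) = -1.06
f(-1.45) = 3.25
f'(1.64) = -1.98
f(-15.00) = 14.00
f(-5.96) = 9.28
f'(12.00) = -3.22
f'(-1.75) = -1.57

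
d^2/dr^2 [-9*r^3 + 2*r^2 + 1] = 4 - 54*r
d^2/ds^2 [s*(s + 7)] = 2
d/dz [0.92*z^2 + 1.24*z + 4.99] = 1.84*z + 1.24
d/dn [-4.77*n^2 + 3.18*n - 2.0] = 3.18 - 9.54*n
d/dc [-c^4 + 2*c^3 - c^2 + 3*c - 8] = -4*c^3 + 6*c^2 - 2*c + 3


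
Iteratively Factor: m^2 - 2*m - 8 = (m - 4)*(m + 2)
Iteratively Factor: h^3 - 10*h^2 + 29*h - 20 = (h - 5)*(h^2 - 5*h + 4) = (h - 5)*(h - 1)*(h - 4)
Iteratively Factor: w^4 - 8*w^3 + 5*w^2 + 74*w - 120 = (w + 3)*(w^3 - 11*w^2 + 38*w - 40) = (w - 5)*(w + 3)*(w^2 - 6*w + 8) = (w - 5)*(w - 4)*(w + 3)*(w - 2)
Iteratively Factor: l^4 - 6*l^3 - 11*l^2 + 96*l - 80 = (l - 1)*(l^3 - 5*l^2 - 16*l + 80) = (l - 1)*(l + 4)*(l^2 - 9*l + 20) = (l - 5)*(l - 1)*(l + 4)*(l - 4)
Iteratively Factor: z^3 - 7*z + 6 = (z + 3)*(z^2 - 3*z + 2) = (z - 1)*(z + 3)*(z - 2)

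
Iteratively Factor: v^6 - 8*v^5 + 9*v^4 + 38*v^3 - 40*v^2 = (v - 1)*(v^5 - 7*v^4 + 2*v^3 + 40*v^2) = v*(v - 1)*(v^4 - 7*v^3 + 2*v^2 + 40*v) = v*(v - 4)*(v - 1)*(v^3 - 3*v^2 - 10*v) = v*(v - 5)*(v - 4)*(v - 1)*(v^2 + 2*v) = v^2*(v - 5)*(v - 4)*(v - 1)*(v + 2)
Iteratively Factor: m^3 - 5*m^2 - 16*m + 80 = (m - 4)*(m^2 - m - 20) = (m - 4)*(m + 4)*(m - 5)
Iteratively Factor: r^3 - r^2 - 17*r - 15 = (r + 3)*(r^2 - 4*r - 5) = (r + 1)*(r + 3)*(r - 5)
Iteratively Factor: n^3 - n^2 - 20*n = (n)*(n^2 - n - 20) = n*(n + 4)*(n - 5)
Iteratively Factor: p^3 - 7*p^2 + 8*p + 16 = (p - 4)*(p^2 - 3*p - 4) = (p - 4)*(p + 1)*(p - 4)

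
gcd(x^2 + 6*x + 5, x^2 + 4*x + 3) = x + 1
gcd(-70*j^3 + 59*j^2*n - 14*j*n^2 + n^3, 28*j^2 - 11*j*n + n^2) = 7*j - n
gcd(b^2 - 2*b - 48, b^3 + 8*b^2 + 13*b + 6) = b + 6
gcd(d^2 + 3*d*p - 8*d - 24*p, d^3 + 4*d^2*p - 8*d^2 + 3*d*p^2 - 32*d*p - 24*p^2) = d^2 + 3*d*p - 8*d - 24*p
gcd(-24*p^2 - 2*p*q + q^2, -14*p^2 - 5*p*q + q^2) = 1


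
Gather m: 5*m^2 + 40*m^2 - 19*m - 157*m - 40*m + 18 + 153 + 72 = 45*m^2 - 216*m + 243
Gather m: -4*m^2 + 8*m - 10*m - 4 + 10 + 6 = -4*m^2 - 2*m + 12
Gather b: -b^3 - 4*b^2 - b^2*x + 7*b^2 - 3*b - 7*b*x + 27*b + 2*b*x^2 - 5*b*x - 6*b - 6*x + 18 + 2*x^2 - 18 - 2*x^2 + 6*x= -b^3 + b^2*(3 - x) + b*(2*x^2 - 12*x + 18)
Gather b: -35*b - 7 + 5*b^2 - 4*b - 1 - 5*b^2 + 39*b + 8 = 0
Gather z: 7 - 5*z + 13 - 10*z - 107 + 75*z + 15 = 60*z - 72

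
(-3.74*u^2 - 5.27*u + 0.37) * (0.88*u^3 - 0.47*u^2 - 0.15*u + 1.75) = -3.2912*u^5 - 2.8798*u^4 + 3.3635*u^3 - 5.9284*u^2 - 9.278*u + 0.6475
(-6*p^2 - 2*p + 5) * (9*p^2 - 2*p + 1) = -54*p^4 - 6*p^3 + 43*p^2 - 12*p + 5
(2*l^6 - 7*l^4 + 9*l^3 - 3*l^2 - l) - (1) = 2*l^6 - 7*l^4 + 9*l^3 - 3*l^2 - l - 1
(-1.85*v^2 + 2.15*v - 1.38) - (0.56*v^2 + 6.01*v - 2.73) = -2.41*v^2 - 3.86*v + 1.35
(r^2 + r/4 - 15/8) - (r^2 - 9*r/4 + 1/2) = 5*r/2 - 19/8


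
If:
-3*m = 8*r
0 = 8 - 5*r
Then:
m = -64/15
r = 8/5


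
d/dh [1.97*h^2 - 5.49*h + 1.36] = 3.94*h - 5.49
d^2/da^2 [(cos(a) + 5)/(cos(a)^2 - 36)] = (8*(cos(a) + 5)*sin(a)^2*cos(a)^2 - (cos(a)^2 - 36)^2*cos(a) + 2*(cos(a)^2 - 36)*(5*cos(2*a) + cos(3*a)))/(cos(a)^2 - 36)^3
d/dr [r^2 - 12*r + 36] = 2*r - 12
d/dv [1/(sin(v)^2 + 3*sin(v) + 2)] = -(2*sin(v) + 3)*cos(v)/(sin(v)^2 + 3*sin(v) + 2)^2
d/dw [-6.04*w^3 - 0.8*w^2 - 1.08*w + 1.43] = -18.12*w^2 - 1.6*w - 1.08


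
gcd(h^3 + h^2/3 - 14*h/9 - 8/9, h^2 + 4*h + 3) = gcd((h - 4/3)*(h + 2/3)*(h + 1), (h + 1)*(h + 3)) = h + 1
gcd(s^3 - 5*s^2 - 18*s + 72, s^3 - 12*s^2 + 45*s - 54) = s^2 - 9*s + 18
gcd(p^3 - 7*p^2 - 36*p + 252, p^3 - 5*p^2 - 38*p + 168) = p^2 - p - 42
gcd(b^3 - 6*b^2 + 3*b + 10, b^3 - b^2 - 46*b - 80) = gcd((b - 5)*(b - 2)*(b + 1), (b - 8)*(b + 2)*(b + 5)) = 1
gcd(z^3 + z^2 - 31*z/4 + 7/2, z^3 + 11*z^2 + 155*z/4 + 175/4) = z + 7/2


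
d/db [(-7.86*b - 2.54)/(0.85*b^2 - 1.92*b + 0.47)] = (6.681*b^2 + 4.318*b - 8.571)/(0.7225*b^4 - 3.264*b^3 + 4.4854*b^2 - 1.8048*b + 0.2209)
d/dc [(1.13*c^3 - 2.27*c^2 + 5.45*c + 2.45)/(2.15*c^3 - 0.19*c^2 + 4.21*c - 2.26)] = (8.88178419700125e-16*c^5 + 4.6658*c^4 - 13.9204*c^3 - 31.9851*c^2 + 11.1914*c - 22.6315)/(4.6225*c^6 - 0.817*c^5 + 18.1391*c^4 - 11.3178*c^3 + 18.5829*c^2 - 19.0292*c + 5.1076)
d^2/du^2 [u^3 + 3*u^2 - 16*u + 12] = 6*u + 6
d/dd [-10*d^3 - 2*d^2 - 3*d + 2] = -30*d^2 - 4*d - 3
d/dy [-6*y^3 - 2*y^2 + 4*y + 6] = -18*y^2 - 4*y + 4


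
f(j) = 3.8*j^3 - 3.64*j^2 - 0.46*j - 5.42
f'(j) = 11.4*j^2 - 7.28*j - 0.46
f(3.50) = 111.30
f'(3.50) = 113.71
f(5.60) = 545.19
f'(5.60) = 316.28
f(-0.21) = -5.52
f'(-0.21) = 1.57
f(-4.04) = -313.54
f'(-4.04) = 215.02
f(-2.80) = -116.09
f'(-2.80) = 109.30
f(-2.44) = -81.17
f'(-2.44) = 85.17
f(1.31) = -3.73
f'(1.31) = 9.57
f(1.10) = -5.27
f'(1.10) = 5.33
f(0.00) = -5.42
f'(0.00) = -0.46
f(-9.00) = -3066.32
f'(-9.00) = 988.46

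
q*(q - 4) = q^2 - 4*q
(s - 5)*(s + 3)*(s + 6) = s^3 + 4*s^2 - 27*s - 90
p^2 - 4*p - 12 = (p - 6)*(p + 2)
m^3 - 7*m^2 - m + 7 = (m - 7)*(m - 1)*(m + 1)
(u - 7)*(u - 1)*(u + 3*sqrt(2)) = u^3 - 8*u^2 + 3*sqrt(2)*u^2 - 24*sqrt(2)*u + 7*u + 21*sqrt(2)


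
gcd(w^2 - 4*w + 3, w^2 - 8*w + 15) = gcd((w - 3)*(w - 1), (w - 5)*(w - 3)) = w - 3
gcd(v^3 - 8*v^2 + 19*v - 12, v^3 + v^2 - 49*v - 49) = 1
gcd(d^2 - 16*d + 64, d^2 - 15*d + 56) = d - 8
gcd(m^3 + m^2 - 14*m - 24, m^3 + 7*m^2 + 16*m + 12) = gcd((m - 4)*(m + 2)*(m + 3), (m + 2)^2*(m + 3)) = m^2 + 5*m + 6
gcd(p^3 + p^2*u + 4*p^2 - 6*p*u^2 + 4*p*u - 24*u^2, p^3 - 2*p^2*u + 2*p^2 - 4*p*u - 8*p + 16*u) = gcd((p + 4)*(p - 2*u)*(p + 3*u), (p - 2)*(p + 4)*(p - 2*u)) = p^2 - 2*p*u + 4*p - 8*u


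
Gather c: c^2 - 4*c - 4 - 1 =c^2 - 4*c - 5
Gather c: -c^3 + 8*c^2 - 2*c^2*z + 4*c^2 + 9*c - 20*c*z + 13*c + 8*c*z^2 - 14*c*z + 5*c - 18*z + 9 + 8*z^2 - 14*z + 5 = -c^3 + c^2*(12 - 2*z) + c*(8*z^2 - 34*z + 27) + 8*z^2 - 32*z + 14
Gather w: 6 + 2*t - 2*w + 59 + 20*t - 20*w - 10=22*t - 22*w + 55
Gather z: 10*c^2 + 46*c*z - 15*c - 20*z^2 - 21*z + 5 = 10*c^2 - 15*c - 20*z^2 + z*(46*c - 21) + 5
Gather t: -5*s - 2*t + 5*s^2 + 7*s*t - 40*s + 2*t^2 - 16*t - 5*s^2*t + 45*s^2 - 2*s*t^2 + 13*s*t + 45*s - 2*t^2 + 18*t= 50*s^2 - 2*s*t^2 + t*(-5*s^2 + 20*s)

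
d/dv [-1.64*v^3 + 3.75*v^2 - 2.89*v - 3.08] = -4.92*v^2 + 7.5*v - 2.89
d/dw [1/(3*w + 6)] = -1/(3*(w + 2)^2)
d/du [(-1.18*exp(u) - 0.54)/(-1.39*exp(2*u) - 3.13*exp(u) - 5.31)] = (-1.6402*exp(2*u) - 1.5012*exp(u) + 4.5756)*exp(u)/(1.9321*exp(4*u) + 8.7014*exp(3*u) + 24.5587*exp(2*u) + 33.2406*exp(u) + 28.1961)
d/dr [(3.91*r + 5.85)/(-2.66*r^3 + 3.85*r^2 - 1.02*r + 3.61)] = (20.8012*r^3 + 31.6295*r^2 - 45.045*r + 20.0821)/(7.0756*r^6 - 20.482*r^5 + 20.2489*r^4 - 27.0592*r^3 + 28.8374*r^2 - 7.3644*r + 13.0321)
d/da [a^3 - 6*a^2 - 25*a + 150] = 3*a^2 - 12*a - 25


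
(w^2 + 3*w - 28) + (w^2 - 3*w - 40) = 2*w^2 - 68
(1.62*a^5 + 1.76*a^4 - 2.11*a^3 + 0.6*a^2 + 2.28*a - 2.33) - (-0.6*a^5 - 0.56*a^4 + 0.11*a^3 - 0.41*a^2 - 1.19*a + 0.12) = 2.22*a^5 + 2.32*a^4 - 2.22*a^3 + 1.01*a^2 + 3.47*a - 2.45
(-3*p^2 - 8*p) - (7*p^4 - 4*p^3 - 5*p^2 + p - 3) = -7*p^4 + 4*p^3 + 2*p^2 - 9*p + 3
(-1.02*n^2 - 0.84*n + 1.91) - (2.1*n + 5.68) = -1.02*n^2 - 2.94*n - 3.77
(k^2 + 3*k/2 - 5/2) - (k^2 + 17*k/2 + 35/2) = -7*k - 20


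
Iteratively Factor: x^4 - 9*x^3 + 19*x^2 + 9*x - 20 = (x - 1)*(x^3 - 8*x^2 + 11*x + 20) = (x - 5)*(x - 1)*(x^2 - 3*x - 4) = (x - 5)*(x - 4)*(x - 1)*(x + 1)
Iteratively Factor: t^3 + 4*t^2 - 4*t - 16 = (t + 4)*(t^2 - 4) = (t - 2)*(t + 4)*(t + 2)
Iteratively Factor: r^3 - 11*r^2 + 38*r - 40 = (r - 4)*(r^2 - 7*r + 10) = (r - 4)*(r - 2)*(r - 5)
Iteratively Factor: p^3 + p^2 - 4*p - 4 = (p + 1)*(p^2 - 4) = (p + 1)*(p + 2)*(p - 2)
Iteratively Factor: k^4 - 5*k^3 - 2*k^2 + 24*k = (k)*(k^3 - 5*k^2 - 2*k + 24) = k*(k - 4)*(k^2 - k - 6) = k*(k - 4)*(k + 2)*(k - 3)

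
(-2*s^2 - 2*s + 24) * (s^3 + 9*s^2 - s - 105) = -2*s^5 - 20*s^4 + 8*s^3 + 428*s^2 + 186*s - 2520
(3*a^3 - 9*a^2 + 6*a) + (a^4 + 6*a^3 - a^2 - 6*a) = a^4 + 9*a^3 - 10*a^2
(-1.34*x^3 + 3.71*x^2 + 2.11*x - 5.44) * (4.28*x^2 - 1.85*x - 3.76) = -5.7352*x^5 + 18.3578*x^4 + 7.2057*x^3 - 41.1363*x^2 + 2.1304*x + 20.4544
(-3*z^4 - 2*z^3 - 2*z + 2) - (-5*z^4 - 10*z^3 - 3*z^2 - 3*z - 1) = 2*z^4 + 8*z^3 + 3*z^2 + z + 3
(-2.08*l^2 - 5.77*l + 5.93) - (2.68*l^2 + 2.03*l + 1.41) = -4.76*l^2 - 7.8*l + 4.52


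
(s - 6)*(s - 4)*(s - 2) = s^3 - 12*s^2 + 44*s - 48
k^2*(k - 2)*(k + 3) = k^4 + k^3 - 6*k^2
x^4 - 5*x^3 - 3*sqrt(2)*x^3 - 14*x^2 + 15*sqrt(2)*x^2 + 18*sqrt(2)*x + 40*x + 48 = (x - 6)*(x + 1)*(x - 4*sqrt(2))*(x + sqrt(2))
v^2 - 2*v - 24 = (v - 6)*(v + 4)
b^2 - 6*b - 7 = (b - 7)*(b + 1)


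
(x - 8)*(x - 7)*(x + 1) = x^3 - 14*x^2 + 41*x + 56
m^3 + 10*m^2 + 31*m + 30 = (m + 2)*(m + 3)*(m + 5)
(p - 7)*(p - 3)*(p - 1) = p^3 - 11*p^2 + 31*p - 21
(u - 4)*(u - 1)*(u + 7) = u^3 + 2*u^2 - 31*u + 28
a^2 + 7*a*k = a*(a + 7*k)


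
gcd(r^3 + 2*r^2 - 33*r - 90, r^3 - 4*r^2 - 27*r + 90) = r^2 - r - 30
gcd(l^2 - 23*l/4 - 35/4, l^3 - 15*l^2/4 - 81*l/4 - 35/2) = l^2 - 23*l/4 - 35/4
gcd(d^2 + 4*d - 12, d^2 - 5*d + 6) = d - 2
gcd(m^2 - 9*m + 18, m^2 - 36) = m - 6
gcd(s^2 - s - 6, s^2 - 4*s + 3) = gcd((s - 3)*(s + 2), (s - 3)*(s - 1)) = s - 3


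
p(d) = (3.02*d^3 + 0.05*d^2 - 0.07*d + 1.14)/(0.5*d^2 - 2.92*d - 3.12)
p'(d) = (2.92 - 1.0*d)*(3.02*d^3 + 0.05*d^2 - 0.07*d + 1.14)/(0.5*d^2 - 2.92*d - 3.12)^2 + (9.06*d^2 + 0.1*d - 0.07)/(0.5*d^2 - 2.92*d - 3.12) = (1.51*d^4 - 17.6368*d^3 - 28.3782*d^2 - 1.452*d + 3.5472)/(0.25*d^4 - 2.92*d^3 + 5.4064*d^2 + 18.2208*d + 9.7344)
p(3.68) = -21.43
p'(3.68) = -19.63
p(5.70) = -159.60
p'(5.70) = -209.88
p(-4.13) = -12.05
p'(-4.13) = 3.96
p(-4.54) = -13.70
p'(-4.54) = 4.11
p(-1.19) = -3.57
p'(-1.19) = -1.91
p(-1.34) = -3.52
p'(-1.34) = 0.64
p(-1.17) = -3.62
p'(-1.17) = -2.62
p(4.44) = -42.73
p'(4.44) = -39.17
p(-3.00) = -7.86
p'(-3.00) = 3.41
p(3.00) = -11.24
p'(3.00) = -11.20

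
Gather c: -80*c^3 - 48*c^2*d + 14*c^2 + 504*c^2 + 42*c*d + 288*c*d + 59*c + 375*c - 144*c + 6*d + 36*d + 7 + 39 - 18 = -80*c^3 + c^2*(518 - 48*d) + c*(330*d + 290) + 42*d + 28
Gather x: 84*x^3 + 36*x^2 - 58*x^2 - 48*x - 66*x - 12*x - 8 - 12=84*x^3 - 22*x^2 - 126*x - 20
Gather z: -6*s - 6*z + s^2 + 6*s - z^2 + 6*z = s^2 - z^2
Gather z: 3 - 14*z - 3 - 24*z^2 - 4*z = -24*z^2 - 18*z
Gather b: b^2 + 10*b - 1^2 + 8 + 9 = b^2 + 10*b + 16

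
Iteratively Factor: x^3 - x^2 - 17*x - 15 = (x - 5)*(x^2 + 4*x + 3) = (x - 5)*(x + 3)*(x + 1)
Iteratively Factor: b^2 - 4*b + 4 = (b - 2)*(b - 2)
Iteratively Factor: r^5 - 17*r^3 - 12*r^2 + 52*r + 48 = (r - 4)*(r^4 + 4*r^3 - r^2 - 16*r - 12) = (r - 4)*(r + 1)*(r^3 + 3*r^2 - 4*r - 12) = (r - 4)*(r + 1)*(r + 3)*(r^2 - 4) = (r - 4)*(r - 2)*(r + 1)*(r + 3)*(r + 2)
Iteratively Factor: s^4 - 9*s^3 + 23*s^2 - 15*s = (s - 5)*(s^3 - 4*s^2 + 3*s) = s*(s - 5)*(s^2 - 4*s + 3) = s*(s - 5)*(s - 1)*(s - 3)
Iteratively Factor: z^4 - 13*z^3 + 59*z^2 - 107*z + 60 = (z - 1)*(z^3 - 12*z^2 + 47*z - 60) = (z - 5)*(z - 1)*(z^2 - 7*z + 12) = (z - 5)*(z - 3)*(z - 1)*(z - 4)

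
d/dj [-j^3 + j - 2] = 1 - 3*j^2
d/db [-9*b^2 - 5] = -18*b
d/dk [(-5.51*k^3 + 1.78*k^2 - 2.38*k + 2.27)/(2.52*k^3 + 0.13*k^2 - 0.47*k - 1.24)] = (-5.2019*k^4 + 17.1746*k^3 + 2.8088*k^2 - 5.0046*k + 4.0181)/(6.3504*k^6 + 0.6552*k^5 - 2.3519*k^4 - 6.3718*k^3 - 0.1015*k^2 + 1.1656*k + 1.5376)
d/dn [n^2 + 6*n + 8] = 2*n + 6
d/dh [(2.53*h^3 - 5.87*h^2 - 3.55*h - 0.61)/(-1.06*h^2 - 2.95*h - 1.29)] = (-2.6818*h^4 - 14.927*h^3 + 3.7624*h^2 + 13.8514*h + 2.78)/(1.1236*h^4 + 6.254*h^3 + 11.4373*h^2 + 7.611*h + 1.6641)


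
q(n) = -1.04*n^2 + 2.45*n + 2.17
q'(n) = 2.45 - 2.08*n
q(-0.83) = -0.58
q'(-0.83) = 4.18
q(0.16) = 2.54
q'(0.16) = 2.12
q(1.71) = 3.32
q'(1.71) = -1.11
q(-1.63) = -4.59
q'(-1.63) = 5.84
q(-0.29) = 1.37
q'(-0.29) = 3.05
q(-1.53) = -4.01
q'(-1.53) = 5.63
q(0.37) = 2.93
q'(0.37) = 1.68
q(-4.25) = -27.03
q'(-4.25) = 11.29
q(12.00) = -118.19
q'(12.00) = -22.51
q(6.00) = -20.57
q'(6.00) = -10.03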